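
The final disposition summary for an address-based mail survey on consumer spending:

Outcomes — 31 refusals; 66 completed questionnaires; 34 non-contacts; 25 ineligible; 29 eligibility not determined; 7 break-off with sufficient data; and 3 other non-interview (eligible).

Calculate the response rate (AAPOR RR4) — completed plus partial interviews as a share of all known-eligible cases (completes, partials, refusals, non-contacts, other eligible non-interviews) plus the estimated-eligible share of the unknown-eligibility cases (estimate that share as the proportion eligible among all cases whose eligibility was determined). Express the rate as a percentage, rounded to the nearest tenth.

Top: 66 + 7 = 73
Eligible (known): 66 + 7 + 31 + 34 + 3 = 141
e = 141 / (141 + 25) = 141 / 166 = 0.8494
e × U: 0.8494 × 29 = 24.63
Base: 141 + 24.63 = 165.63
RR4 = 73 / 165.63 = 0.4407

44.1%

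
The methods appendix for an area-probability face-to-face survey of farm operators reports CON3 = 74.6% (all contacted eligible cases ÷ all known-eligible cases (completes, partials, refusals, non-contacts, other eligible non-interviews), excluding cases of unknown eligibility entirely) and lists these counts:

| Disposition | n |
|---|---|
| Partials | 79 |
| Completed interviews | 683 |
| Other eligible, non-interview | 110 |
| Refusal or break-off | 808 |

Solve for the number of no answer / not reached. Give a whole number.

572

Numerator: 683 + 79 + 808 + 110 = 1680
CON3 = 1680 / D = 0.746
D = 1680 / 0.746 = 2252.0
Remaining denominator categories sum to 1680
no answer / not reached = 2252.0 − 1680 ≈ 572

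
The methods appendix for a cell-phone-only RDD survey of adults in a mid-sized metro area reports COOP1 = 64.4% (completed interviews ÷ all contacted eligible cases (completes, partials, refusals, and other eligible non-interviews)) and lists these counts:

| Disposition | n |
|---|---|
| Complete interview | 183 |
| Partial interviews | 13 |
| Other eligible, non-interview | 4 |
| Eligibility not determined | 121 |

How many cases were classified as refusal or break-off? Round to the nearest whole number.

84

COOP1 = 183 / D = 0.644
D = 183 / 0.644 = 284.2
Other denominator terms total 200
refusal or break-off = 284.2 − 200 ≈ 84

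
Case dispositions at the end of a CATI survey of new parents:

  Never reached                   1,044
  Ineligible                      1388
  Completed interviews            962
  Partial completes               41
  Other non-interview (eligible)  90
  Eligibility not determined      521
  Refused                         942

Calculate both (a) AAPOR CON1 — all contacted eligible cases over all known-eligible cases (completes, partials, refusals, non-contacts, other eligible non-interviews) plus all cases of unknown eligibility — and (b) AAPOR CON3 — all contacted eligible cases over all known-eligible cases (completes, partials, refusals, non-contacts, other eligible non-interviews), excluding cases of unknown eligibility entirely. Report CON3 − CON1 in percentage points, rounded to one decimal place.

9.6

Num → 962 + 41 + 942 + 90 = 2035
Base → 962 + 41 + 942 + 1044 + 90 + 521 = 3600
CON1 = 2035 / 3600 = 0.5653
Base → 962 + 41 + 942 + 1044 + 90 = 3079
CON3 = 2035 / 3079 = 0.6609
Difference = 66.09 − 56.53 = 9.56 percentage points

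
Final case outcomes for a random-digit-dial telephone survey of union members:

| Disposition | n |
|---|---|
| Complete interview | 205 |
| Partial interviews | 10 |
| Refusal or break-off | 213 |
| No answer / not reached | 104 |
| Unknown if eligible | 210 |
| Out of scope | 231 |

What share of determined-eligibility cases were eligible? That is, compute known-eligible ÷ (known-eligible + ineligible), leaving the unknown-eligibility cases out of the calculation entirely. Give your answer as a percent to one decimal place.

69.7%

Eligible (known): 205 + 10 + 213 + 104 = 532
e = 532 / (532 + 231) = 532 / 763 = 0.6972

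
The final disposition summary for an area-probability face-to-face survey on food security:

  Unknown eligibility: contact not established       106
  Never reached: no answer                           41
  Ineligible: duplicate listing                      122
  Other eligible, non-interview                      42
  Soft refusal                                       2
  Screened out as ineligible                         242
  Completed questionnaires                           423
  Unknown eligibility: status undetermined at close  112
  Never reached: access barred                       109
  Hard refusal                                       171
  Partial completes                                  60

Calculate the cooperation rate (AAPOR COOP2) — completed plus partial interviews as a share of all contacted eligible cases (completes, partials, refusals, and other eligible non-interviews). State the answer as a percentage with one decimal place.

Refusals = 171 + 2 = 173
Never reached = 41 + 109 = 150
Unknown eligibility = 106 + 112 = 218
Not eligible = 242 + 122 = 364
Num → 423 + 60 = 483
Denominator → 423 + 60 + 173 + 42 = 698
COOP2 = 483 / 698 = 0.6920

69.2%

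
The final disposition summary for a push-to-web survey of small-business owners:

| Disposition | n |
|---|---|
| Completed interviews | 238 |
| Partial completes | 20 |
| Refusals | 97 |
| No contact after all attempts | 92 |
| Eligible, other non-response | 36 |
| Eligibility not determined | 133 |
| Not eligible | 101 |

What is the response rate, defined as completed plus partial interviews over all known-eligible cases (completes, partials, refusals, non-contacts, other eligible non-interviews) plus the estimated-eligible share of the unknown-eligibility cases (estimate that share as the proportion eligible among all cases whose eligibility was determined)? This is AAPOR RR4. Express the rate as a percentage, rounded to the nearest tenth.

43.5%

Num = 238 + 20 = 258
Eligible (known) = 238 + 20 + 97 + 92 + 36 = 483
e = 483 / (483 + 101) = 483 / 584 = 0.8271
Eligible share of unknowns = 0.8271 × 133 = 110.00
Denom = 483 + 110.00 = 593.00
RR4 = 258 / 593.00 = 0.4351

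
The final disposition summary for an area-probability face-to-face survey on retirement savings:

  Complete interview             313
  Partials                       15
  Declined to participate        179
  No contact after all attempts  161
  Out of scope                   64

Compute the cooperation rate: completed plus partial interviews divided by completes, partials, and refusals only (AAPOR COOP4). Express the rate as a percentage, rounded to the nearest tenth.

64.7%

Numerator → 313 + 15 = 328
Denominator → 313 + 15 + 179 = 507
COOP4 = 328 / 507 = 0.6469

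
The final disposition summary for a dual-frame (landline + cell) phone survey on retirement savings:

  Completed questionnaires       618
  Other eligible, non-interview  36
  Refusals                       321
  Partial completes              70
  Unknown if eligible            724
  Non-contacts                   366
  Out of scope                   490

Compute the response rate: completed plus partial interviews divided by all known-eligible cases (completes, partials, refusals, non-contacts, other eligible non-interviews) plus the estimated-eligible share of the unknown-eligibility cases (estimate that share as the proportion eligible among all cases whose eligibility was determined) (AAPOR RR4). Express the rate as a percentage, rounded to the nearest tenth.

Top: 618 + 70 = 688
Determined eligible: 618 + 70 + 321 + 366 + 36 = 1411
e = 1411 / (1411 + 490) = 1411 / 1901 = 0.7422
Eligible share of unknowns: 0.7422 × 724 = 537.35
Denom: 1411 + 537.35 = 1948.35
RR4 = 688 / 1948.35 = 0.3531

35.3%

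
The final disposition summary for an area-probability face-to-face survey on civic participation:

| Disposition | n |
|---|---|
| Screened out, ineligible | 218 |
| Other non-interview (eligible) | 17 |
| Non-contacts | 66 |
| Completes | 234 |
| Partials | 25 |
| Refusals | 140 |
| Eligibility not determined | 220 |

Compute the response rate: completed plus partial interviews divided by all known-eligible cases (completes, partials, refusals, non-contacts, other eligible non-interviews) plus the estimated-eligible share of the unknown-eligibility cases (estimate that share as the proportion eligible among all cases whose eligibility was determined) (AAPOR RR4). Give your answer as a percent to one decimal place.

40.9%

Numerator: 234 + 25 = 259
Known eligible: 234 + 25 + 140 + 66 + 17 = 482
e = 482 / (482 + 218) = 482 / 700 = 0.6886
Eligible share of unknowns: 0.6886 × 220 = 151.49
Denominator: 482 + 151.49 = 633.49
RR4 = 259 / 633.49 = 0.4088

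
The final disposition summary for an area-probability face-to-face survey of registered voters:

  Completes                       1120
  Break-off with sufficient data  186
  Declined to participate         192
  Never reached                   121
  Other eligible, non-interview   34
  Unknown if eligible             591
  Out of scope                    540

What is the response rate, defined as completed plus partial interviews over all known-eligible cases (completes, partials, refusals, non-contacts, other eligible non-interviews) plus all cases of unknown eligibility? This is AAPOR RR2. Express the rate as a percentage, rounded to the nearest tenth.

58.2%

Numerator → 1120 + 186 = 1306
Denominator → 1120 + 186 + 192 + 121 + 34 + 591 = 2244
RR2 = 1306 / 2244 = 0.5820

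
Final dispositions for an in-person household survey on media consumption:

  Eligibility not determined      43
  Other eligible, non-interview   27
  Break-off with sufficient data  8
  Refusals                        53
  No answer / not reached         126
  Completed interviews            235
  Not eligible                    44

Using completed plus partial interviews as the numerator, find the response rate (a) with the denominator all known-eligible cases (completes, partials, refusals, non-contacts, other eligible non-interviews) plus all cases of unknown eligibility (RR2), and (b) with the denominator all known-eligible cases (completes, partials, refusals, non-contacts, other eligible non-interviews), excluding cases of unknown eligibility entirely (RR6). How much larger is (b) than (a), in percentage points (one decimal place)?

Numerator → 235 + 8 = 243
Base → 235 + 8 + 53 + 126 + 27 + 43 = 492
RR2 = 243 / 492 = 0.4939
Base → 235 + 8 + 53 + 126 + 27 = 449
RR6 = 243 / 449 = 0.5412
Difference = 54.12 − 49.39 = 4.73 percentage points

4.7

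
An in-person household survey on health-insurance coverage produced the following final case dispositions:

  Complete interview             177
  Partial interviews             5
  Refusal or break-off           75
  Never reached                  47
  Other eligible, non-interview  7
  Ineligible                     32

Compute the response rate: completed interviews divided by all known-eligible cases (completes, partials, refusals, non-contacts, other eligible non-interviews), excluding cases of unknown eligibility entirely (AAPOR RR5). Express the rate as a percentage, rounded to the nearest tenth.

56.9%

Top → 177
Denom → 177 + 5 + 75 + 47 + 7 = 311
RR5 = 177 / 311 = 0.5691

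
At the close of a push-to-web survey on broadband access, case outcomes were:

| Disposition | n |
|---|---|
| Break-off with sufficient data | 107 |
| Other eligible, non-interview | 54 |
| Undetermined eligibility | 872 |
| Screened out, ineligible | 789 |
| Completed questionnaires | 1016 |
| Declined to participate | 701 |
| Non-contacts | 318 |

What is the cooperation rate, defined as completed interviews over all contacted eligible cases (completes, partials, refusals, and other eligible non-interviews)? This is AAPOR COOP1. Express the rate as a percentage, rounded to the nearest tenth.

Num = 1016
Denom = 1016 + 107 + 701 + 54 = 1878
COOP1 = 1016 / 1878 = 0.5410

54.1%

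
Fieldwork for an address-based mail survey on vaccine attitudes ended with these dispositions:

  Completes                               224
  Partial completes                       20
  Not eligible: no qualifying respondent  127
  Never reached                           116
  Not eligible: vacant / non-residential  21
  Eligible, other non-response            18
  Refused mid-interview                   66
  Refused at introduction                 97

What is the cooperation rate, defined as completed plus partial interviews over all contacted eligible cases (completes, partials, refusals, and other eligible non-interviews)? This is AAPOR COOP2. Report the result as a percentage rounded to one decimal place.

Declined to participate = 97 + 66 = 163
Not eligible = 127 + 21 = 148
Numerator → 224 + 20 = 244
Denominator → 224 + 20 + 163 + 18 = 425
COOP2 = 244 / 425 = 0.5741

57.4%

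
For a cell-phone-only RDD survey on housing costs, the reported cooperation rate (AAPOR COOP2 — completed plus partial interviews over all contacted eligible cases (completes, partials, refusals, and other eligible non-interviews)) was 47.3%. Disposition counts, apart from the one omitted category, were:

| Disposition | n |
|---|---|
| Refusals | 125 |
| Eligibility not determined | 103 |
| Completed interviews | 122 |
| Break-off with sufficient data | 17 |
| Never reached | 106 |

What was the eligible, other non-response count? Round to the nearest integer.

30

Numerator: 122 + 17 = 139
COOP2 = 139 / D = 0.473
D = 139 / 0.473 = 293.9
Rest of base = 264
eligible, other non-response = 293.9 − 264 ≈ 30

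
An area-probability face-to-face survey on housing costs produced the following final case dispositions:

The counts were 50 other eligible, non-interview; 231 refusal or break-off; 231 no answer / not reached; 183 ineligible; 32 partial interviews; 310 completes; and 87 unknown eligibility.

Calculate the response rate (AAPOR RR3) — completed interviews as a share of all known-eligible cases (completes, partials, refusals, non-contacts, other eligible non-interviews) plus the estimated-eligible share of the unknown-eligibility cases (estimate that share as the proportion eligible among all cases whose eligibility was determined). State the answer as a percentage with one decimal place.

Num → 310
Eligible (known) → 310 + 32 + 231 + 231 + 50 = 854
e = 854 / (854 + 183) = 854 / 1037 = 0.8235
e × U → 0.8235 × 87 = 71.64
Denominator → 854 + 71.64 = 925.64
RR3 = 310 / 925.64 = 0.3349

33.5%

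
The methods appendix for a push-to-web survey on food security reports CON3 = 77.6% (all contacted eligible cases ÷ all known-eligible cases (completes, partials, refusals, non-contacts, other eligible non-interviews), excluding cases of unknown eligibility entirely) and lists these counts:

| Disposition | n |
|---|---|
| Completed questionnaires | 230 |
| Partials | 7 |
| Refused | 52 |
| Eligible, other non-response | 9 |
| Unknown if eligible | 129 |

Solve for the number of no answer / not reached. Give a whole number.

86

Numerator: 230 + 7 + 52 + 9 = 298
CON3 = 298 / D = 0.776
D = 298 / 0.776 = 384.0
Remaining denominator categories sum to 298
no answer / not reached = 384.0 − 298 ≈ 86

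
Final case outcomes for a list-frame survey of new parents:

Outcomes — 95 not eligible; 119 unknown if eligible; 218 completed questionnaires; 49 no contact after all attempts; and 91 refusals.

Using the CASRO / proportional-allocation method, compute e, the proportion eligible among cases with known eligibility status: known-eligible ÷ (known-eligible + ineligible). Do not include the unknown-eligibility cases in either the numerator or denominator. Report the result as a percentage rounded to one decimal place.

79.0%

Determined eligible: 218 + 91 + 49 = 358
e = 358 / (358 + 95) = 358 / 453 = 0.7903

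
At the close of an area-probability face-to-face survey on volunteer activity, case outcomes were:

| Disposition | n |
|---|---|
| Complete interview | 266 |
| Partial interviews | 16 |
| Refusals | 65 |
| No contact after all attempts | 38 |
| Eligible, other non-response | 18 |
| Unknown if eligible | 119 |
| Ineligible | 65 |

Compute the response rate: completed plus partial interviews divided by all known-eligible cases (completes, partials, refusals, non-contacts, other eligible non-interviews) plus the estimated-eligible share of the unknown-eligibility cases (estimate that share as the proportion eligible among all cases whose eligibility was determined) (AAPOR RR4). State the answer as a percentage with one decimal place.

Num = 266 + 16 = 282
Eligible (known) = 266 + 16 + 65 + 38 + 18 = 403
e = 403 / (403 + 65) = 403 / 468 = 0.8611
e × U = 0.8611 × 119 = 102.47
Denom = 403 + 102.47 = 505.47
RR4 = 282 / 505.47 = 0.5579

55.8%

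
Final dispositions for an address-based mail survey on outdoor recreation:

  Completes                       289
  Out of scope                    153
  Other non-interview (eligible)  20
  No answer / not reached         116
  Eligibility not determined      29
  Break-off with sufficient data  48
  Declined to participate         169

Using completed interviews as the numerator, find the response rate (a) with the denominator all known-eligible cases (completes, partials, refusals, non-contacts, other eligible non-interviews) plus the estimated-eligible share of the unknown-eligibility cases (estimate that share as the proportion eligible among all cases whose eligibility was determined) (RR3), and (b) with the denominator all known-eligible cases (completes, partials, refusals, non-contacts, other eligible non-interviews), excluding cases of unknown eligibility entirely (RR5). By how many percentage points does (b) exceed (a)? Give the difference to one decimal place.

Num → 289
Known eligible → 289 + 48 + 169 + 116 + 20 = 642
e = 642 / (642 + 153) = 642 / 795 = 0.8075
e × U → 0.8075 × 29 = 23.42
Base → 642 + 23.42 = 665.42
RR3 = 289 / 665.42 = 0.4343
Base → 289 + 48 + 169 + 116 + 20 = 642
RR5 = 289 / 642 = 0.4502
Difference = 45.02 − 43.43 = 1.59 percentage points

1.6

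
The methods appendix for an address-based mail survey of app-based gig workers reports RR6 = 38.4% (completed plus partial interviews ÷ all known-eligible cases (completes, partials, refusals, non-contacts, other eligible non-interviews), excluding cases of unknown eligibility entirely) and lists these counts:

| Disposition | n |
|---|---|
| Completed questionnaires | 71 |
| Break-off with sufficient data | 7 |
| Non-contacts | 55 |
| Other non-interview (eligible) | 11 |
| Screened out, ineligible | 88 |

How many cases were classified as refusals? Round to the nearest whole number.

Numerator: 71 + 7 = 78
RR6 = 78 / D = 0.384
D = 78 / 0.384 = 203.1
Other denominator terms total 144
refusals = 203.1 − 144 ≈ 59

59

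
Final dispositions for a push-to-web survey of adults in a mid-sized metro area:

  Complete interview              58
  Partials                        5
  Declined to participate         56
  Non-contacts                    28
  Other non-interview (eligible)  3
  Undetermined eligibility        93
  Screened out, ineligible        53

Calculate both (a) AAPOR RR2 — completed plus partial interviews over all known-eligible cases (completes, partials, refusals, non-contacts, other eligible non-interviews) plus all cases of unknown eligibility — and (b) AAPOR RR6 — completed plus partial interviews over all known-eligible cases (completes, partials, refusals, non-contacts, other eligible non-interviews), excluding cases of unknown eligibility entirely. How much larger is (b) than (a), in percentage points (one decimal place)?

Numerator → 58 + 5 = 63
Denominator → 58 + 5 + 56 + 28 + 3 + 93 = 243
RR2 = 63 / 243 = 0.2593
Denominator → 58 + 5 + 56 + 28 + 3 = 150
RR6 = 63 / 150 = 0.4200
Difference = 42.00 − 25.93 = 16.07 percentage points

16.1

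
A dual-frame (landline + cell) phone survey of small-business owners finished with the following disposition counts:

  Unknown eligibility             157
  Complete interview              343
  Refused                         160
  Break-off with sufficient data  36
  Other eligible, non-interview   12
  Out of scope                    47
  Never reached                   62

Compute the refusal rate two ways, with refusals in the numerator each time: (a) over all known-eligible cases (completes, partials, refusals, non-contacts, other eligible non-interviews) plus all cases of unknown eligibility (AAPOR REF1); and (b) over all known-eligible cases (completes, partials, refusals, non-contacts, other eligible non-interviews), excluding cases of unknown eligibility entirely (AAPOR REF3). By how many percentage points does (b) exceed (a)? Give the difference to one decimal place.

5.3

Numerator: 160
Denominator: 343 + 36 + 160 + 62 + 12 + 157 = 770
REF1 = 160 / 770 = 0.2078
Denominator: 343 + 36 + 160 + 62 + 12 = 613
REF3 = 160 / 613 = 0.2610
Difference = 26.10 − 20.78 = 5.32 percentage points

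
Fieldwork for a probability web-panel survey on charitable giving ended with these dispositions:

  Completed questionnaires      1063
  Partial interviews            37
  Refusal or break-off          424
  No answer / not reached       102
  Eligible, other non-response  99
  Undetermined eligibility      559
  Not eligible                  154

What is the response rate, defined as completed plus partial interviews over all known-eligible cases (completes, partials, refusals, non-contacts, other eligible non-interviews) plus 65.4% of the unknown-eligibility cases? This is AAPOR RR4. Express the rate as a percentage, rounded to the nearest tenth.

Numerator → 1063 + 37 = 1100
Eligible (known) → 1063 + 37 + 424 + 102 + 99 = 1725
Estimated eligible among unknowns → 0.6540 × 559 = 365.59
Denom → 1725 + 365.59 = 2090.59
RR4 = 1100 / 2090.59 = 0.5262

52.6%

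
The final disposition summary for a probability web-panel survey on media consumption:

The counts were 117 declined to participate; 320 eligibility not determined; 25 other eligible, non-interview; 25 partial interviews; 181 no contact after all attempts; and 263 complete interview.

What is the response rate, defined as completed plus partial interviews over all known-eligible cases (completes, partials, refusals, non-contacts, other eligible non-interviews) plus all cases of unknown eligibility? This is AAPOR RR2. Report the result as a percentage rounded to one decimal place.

30.9%

Top = 263 + 25 = 288
Base = 263 + 25 + 117 + 181 + 25 + 320 = 931
RR2 = 288 / 931 = 0.3093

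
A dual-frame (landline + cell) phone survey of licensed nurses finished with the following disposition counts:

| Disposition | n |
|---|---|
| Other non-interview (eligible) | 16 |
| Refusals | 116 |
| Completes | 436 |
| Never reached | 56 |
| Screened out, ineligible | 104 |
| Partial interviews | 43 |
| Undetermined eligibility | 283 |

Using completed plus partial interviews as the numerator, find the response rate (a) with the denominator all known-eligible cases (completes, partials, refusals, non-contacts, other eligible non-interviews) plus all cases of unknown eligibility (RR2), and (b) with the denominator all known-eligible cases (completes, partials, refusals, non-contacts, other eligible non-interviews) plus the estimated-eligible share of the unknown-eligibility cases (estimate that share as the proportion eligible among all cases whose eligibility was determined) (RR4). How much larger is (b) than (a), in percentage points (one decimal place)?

Numerator → 436 + 43 = 479
Denom → 436 + 43 + 116 + 56 + 16 + 283 = 950
RR2 = 479 / 950 = 0.5042
Eligible (known) → 436 + 43 + 116 + 56 + 16 = 667
e = 667 / (667 + 104) = 667 / 771 = 0.8651
Eligible share of unknowns → 0.8651 × 283 = 244.82
Denom → 667 + 244.82 = 911.82
RR4 = 479 / 911.82 = 0.5253
Difference = 52.53 − 50.42 = 2.11 percentage points

2.1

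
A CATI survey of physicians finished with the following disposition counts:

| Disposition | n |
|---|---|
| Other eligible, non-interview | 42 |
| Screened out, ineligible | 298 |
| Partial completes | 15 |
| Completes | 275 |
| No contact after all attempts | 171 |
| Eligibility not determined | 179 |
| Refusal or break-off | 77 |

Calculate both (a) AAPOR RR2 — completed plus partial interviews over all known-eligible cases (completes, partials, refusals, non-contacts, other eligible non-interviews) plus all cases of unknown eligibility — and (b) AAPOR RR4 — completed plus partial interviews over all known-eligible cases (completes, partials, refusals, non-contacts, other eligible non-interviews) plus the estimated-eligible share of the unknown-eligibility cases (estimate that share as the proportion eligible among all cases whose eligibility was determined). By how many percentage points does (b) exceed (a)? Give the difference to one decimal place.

3.3

Numerator: 275 + 15 = 290
Base: 275 + 15 + 77 + 171 + 42 + 179 = 759
RR2 = 290 / 759 = 0.3821
Eligible (known): 275 + 15 + 77 + 171 + 42 = 580
e = 580 / (580 + 298) = 580 / 878 = 0.6606
Estimated eligible among unknowns: 0.6606 × 179 = 118.25
Base: 580 + 118.25 = 698.25
RR4 = 290 / 698.25 = 0.4153
Difference = 41.53 − 38.21 = 3.32 percentage points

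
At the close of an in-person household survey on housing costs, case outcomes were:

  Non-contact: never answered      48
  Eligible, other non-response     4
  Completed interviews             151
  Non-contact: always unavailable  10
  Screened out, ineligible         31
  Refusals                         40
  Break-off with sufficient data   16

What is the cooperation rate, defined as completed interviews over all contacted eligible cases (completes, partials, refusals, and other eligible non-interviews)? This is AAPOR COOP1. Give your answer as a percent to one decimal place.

71.6%

No answer / not reached = 48 + 10 = 58
Num: 151
Denominator: 151 + 16 + 40 + 4 = 211
COOP1 = 151 / 211 = 0.7156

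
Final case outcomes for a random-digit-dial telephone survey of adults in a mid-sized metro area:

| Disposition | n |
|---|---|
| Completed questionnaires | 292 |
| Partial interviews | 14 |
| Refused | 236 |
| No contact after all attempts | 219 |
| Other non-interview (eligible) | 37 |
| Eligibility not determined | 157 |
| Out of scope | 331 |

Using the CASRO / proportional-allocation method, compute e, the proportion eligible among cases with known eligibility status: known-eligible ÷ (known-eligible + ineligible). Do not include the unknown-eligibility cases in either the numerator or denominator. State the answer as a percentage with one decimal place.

70.7%

Determined eligible: 292 + 14 + 236 + 219 + 37 = 798
e = 798 / (798 + 331) = 798 / 1129 = 0.7068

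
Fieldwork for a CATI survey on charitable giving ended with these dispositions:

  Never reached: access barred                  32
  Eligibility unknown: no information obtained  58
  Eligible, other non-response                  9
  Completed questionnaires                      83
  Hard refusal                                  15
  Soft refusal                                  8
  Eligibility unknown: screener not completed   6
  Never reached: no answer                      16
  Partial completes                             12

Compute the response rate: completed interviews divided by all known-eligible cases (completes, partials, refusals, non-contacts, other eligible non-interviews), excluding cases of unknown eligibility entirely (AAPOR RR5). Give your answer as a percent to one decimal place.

47.4%

Declined to participate = 15 + 8 = 23
No contact after all attempts = 16 + 32 = 48
Eligibility not determined = 6 + 58 = 64
Num → 83
Base → 83 + 12 + 23 + 48 + 9 = 175
RR5 = 83 / 175 = 0.4743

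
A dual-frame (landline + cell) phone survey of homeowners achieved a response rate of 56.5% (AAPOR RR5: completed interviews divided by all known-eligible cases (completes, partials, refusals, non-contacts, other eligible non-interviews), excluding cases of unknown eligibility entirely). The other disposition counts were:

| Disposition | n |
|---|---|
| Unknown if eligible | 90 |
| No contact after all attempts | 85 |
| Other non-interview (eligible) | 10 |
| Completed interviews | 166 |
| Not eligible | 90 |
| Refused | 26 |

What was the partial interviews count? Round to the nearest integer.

RR5 = 166 / D = 0.565
D = 166 / 0.565 = 293.8
Other denominator terms total 287
partial interviews = 293.8 − 287 ≈ 7

7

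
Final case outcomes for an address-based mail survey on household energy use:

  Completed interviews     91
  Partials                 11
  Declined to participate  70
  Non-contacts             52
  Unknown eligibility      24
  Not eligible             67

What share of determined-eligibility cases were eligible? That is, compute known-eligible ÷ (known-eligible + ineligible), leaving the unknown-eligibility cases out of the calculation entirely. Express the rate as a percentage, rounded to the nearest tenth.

Determined eligible: 91 + 11 + 70 + 52 = 224
e = 224 / (224 + 67) = 224 / 291 = 0.7698

77.0%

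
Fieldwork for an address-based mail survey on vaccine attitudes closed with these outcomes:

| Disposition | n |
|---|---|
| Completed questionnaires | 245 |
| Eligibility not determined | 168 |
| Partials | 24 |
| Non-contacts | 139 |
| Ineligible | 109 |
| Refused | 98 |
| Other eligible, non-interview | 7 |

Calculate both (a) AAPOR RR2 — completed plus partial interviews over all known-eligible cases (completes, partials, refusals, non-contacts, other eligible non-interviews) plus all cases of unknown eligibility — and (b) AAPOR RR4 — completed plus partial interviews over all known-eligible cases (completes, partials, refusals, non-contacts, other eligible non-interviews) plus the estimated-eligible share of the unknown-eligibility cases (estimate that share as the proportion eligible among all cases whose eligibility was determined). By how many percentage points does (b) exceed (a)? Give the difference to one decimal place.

1.8

Num = 245 + 24 = 269
Base = 245 + 24 + 98 + 139 + 7 + 168 = 681
RR2 = 269 / 681 = 0.3950
Eligible (known) = 245 + 24 + 98 + 139 + 7 = 513
e = 513 / (513 + 109) = 513 / 622 = 0.8248
Eligible share of unknowns = 0.8248 × 168 = 138.57
Base = 513 + 138.57 = 651.57
RR4 = 269 / 651.57 = 0.4128
Difference = 41.28 − 39.50 = 1.78 percentage points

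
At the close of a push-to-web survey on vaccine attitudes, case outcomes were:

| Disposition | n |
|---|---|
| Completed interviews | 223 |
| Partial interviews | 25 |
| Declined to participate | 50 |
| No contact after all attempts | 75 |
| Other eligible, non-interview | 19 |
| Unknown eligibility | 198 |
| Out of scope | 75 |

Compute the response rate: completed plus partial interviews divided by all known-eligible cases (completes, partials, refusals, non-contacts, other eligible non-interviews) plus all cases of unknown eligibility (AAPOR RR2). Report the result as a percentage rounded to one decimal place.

42.0%

Numerator: 223 + 25 = 248
Denom: 223 + 25 + 50 + 75 + 19 + 198 = 590
RR2 = 248 / 590 = 0.4203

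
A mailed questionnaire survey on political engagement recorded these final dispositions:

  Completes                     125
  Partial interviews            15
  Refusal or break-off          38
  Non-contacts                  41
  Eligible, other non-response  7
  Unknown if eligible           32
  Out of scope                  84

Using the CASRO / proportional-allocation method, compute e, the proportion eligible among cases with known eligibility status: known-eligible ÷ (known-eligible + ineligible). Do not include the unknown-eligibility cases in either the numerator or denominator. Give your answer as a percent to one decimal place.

72.9%

Known eligible: 125 + 15 + 38 + 41 + 7 = 226
e = 226 / (226 + 84) = 226 / 310 = 0.7290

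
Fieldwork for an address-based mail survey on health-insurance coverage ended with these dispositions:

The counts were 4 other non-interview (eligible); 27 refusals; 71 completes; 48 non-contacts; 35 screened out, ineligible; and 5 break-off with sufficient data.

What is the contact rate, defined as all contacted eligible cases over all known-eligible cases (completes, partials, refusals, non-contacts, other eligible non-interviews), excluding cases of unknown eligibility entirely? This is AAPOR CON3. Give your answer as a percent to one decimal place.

Top → 71 + 5 + 27 + 4 = 107
Denom → 71 + 5 + 27 + 48 + 4 = 155
CON3 = 107 / 155 = 0.6903

69.0%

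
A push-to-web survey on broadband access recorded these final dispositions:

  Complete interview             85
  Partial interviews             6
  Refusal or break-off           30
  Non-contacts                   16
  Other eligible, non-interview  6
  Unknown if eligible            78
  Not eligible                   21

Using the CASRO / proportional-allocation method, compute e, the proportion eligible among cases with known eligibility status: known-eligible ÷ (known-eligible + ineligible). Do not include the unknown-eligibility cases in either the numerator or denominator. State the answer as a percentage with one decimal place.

Eligible (known) = 85 + 6 + 30 + 16 + 6 = 143
e = 143 / (143 + 21) = 143 / 164 = 0.8720

87.2%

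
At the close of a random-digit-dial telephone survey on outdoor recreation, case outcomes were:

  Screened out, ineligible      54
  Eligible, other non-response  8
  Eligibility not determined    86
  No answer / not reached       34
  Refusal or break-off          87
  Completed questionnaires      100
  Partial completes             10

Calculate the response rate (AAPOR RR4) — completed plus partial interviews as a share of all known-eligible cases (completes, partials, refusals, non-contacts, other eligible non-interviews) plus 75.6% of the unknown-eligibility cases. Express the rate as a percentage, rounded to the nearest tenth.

36.2%

Numerator = 100 + 10 = 110
Determined eligible = 100 + 10 + 87 + 34 + 8 = 239
e × U = 0.7560 × 86 = 65.02
Denom = 239 + 65.02 = 304.02
RR4 = 110 / 304.02 = 0.3618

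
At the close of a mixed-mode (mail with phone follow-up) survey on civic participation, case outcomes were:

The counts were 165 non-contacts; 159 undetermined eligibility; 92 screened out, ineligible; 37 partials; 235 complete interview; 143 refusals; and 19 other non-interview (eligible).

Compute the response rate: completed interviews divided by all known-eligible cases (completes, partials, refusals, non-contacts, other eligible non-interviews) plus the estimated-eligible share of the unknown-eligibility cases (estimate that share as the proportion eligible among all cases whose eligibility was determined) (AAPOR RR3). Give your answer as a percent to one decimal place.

31.9%

Numerator → 235
Eligible (known) → 235 + 37 + 143 + 165 + 19 = 599
e = 599 / (599 + 92) = 599 / 691 = 0.8669
Eligible share of unknowns → 0.8669 × 159 = 137.84
Denom → 599 + 137.84 = 736.84
RR3 = 235 / 736.84 = 0.3189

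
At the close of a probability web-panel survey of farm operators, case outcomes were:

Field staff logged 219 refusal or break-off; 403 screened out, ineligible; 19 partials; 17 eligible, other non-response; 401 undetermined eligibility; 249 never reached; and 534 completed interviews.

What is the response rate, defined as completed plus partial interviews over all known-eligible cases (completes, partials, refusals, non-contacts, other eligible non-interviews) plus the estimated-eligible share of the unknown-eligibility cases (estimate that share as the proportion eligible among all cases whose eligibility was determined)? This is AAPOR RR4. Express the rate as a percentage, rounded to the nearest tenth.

41.7%

Num: 534 + 19 = 553
Known eligible: 534 + 19 + 219 + 249 + 17 = 1038
e = 1038 / (1038 + 403) = 1038 / 1441 = 0.7203
e × U: 0.7203 × 401 = 288.84
Denominator: 1038 + 288.84 = 1326.84
RR4 = 553 / 1326.84 = 0.4168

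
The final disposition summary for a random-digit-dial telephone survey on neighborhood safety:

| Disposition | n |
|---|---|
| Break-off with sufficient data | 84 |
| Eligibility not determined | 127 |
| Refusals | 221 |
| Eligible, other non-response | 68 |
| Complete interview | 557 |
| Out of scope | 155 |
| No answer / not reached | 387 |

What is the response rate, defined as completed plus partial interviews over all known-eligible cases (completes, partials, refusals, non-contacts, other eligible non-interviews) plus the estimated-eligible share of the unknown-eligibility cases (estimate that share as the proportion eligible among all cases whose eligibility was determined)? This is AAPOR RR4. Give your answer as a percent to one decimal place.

Num = 557 + 84 = 641
Eligible (known) = 557 + 84 + 221 + 387 + 68 = 1317
e = 1317 / (1317 + 155) = 1317 / 1472 = 0.8947
e × U = 0.8947 × 127 = 113.63
Denom = 1317 + 113.63 = 1430.63
RR4 = 641 / 1430.63 = 0.4481

44.8%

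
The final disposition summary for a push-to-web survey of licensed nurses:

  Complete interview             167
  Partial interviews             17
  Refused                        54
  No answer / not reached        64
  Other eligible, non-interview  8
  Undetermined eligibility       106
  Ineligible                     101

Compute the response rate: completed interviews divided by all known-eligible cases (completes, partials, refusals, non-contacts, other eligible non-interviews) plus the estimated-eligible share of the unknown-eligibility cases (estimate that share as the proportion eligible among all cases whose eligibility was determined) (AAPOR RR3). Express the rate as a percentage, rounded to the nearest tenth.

42.8%

Num → 167
Determined eligible → 167 + 17 + 54 + 64 + 8 = 310
e = 310 / (310 + 101) = 310 / 411 = 0.7543
e × U → 0.7543 × 106 = 79.96
Denominator → 310 + 79.96 = 389.96
RR3 = 167 / 389.96 = 0.4282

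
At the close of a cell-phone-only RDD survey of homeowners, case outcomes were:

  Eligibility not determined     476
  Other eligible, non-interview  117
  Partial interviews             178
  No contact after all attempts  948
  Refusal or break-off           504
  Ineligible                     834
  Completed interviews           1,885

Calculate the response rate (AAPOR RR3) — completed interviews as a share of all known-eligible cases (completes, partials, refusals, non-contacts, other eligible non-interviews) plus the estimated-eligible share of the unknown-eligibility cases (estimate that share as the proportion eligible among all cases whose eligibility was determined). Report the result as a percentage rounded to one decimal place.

46.9%

Num → 1885
Known eligible → 1885 + 178 + 504 + 948 + 117 = 3632
e = 3632 / (3632 + 834) = 3632 / 4466 = 0.8133
Eligible share of unknowns → 0.8133 × 476 = 387.13
Denom → 3632 + 387.13 = 4019.13
RR3 = 1885 / 4019.13 = 0.4690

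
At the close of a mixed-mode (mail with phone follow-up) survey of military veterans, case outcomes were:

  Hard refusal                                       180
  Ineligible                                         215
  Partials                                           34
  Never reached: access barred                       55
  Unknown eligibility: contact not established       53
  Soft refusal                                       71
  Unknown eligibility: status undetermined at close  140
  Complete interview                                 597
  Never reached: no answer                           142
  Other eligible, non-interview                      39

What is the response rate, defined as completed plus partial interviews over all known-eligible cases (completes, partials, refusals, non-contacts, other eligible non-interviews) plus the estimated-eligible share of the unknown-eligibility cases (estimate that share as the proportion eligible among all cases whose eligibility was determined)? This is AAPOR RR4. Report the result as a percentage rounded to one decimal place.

Refusals = 180 + 71 = 251
Never reached = 142 + 55 = 197
Unknown eligibility = 53 + 140 = 193
Num = 597 + 34 = 631
Determined eligible = 597 + 34 + 251 + 197 + 39 = 1118
e = 1118 / (1118 + 215) = 1118 / 1333 = 0.8387
Eligible share of unknowns = 0.8387 × 193 = 161.87
Base = 1118 + 161.87 = 1279.87
RR4 = 631 / 1279.87 = 0.4930

49.3%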